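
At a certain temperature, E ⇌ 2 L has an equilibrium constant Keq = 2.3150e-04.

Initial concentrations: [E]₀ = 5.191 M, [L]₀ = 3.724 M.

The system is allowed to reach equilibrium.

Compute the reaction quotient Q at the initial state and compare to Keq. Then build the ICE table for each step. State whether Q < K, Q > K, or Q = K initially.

Q₀ = 2.672 vs Keq = 2.3150e-04 ⇒ Q>K, reverse
Step 1:
                    E           L
  I             5.191       3.724
  C             1.842      -3.684
  E             7.033     0.04035
  solve Keq expr → x = -1.842; check Q = 2.3150e-04

Q₀ = 2.672; Q > K (proceeds reverse)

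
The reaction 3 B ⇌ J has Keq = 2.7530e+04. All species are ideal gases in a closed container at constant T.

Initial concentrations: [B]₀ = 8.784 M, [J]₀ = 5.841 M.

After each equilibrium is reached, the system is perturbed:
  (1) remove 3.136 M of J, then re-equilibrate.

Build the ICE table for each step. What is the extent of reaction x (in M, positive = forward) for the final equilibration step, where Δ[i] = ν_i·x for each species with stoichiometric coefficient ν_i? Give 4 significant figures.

x = 0.003126 M

Q₀ = 0.008618 vs Keq = 2.7530e+04 ⇒ Q<K, forward
Step 1:
                   B          J
  Initial      8.784      5.841
  Change      -8.716      2.905
  Equil      0.06823      8.746
  solve Keq expr → x = 2.905; check Q = 2.7530e+04
Then remove 3.136 M of J.
Step 2:
                   B          J
  Initial    0.06823       5.61
  Change   -0.009377   0.003126
  Equil      0.05886      5.613
  solve Keq expr → x = 0.003126; check Q = 2.7530e+04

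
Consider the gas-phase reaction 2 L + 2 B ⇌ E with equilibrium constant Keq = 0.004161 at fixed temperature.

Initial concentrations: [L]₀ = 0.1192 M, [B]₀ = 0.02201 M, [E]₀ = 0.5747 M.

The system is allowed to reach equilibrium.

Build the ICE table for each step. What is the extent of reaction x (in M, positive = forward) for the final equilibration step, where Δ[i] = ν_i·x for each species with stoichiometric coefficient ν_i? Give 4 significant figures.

Q₀ = 8.3493e+04 vs Keq = 0.004161 ⇒ Q>K, reverse
Step 1:
                    L           B           E
  Initial      0.1192     0.02201      0.5747
  Change        1.132       1.132      -0.566
  Equil         1.251       1.154    0.008676
  solve Keq expr → x = -0.566; check Q = 0.004161

x = -0.566 M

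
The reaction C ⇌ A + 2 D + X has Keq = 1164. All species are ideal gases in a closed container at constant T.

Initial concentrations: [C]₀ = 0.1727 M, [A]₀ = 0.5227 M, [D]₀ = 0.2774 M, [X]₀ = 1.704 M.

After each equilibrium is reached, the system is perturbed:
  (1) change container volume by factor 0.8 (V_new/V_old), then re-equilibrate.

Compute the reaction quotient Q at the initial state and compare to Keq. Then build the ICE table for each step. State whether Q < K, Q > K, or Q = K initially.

Q₀ = 0.3969; Q < K (proceeds forward)

Q₀ = 0.3969 vs Keq = 1164 ⇒ Q<K, forward
Step 1:
                  C         A         D         X
  Initial    0.1727    0.5227    0.2774     1.704
  Change    -0.1723    0.1723    0.3445    0.1723
  Equil   4.3330e-04     0.695    0.6219     1.876
  solve Keq expr → x = 0.1723; check Q = 1164
Then change container volume by factor 0.8 (V_new/V_old).
Step 2:
                  C         A         D         X
  Initial 5.4163e-04    0.8687    0.7774     2.345
  Change  5.1260e-04 -5.1260e-04 -0.001025 -5.1260e-04
  Equil    0.001054    0.8682    0.7764     2.345
  solve Keq expr → x = -5.1260e-04; check Q = 1164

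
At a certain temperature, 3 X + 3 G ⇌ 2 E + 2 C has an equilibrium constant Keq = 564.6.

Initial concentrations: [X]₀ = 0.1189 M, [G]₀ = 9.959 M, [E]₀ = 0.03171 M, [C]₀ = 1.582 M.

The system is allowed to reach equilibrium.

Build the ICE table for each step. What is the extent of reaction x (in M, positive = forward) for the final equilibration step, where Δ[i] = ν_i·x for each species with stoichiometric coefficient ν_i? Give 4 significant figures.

Q₀ = 0.001516 vs Keq = 564.6 ⇒ Q<K, forward
Step 1:
                  X         G         E         C
  Initial    0.1189     9.959   0.03171     1.582
  Change     -0.115    -0.115   0.07666   0.07666
  Equil    0.003915     9.844    0.1084     1.659
  solve Keq expr → x = 0.03833; check Q = 564.6

x = 0.03833 M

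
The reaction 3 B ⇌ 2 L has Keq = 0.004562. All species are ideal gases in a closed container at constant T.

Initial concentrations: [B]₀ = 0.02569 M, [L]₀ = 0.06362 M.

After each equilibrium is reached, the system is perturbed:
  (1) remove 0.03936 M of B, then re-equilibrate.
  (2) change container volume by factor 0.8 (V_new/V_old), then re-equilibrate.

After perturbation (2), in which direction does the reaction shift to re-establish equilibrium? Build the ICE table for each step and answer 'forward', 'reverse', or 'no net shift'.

Q₀ = 238.7 vs Keq = 0.004562 ⇒ Q>K, reverse
Step 1:
                   B          L
  init       0.02569    0.06362
  Δ          0.09137   -0.06091
  eq          0.1171   0.002705
  solve Keq expr → x = -0.03046; check Q = 0.004562
Then remove 0.03936 M of B.
Step 2:
                   B          L
  init        0.0777   0.002705
  Δ         0.001787  -0.001192
  eq         0.07949   0.001514
  solve Keq expr → x = -5.9576e-04; check Q = 0.004562
Then change container volume by factor 0.8 (V_new/V_old).
Step 3:
                   B          L
  init       0.09936   0.001892
  Δ       -3.1970e-04 2.1313e-04
  eq         0.09904   0.002105
  solve Keq expr → x = 1.0657e-04; check Q = 0.004562

Direction: forward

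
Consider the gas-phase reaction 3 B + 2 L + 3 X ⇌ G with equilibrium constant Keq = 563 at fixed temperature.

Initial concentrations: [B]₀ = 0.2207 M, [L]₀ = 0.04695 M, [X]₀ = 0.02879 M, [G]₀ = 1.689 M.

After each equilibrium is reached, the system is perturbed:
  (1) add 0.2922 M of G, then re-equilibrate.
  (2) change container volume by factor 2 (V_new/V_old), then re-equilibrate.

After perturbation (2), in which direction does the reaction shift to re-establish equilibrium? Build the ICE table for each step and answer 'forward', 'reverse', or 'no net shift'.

Q₀ = 2.9869e+09 vs Keq = 563 ⇒ Q>K, reverse
Step 1:
                   B          L          X          G
  init        0.2207    0.04695    0.02879      1.689
  Δ           0.4251     0.2834     0.4251    -0.1417
  eq          0.6458     0.3303     0.4539      1.547
  solve Keq expr → x = -0.1417; check Q = 563
Then add 0.2922 M of G.
Step 2:
                   B          L          X          G
  init        0.6458     0.3303     0.4539       1.84
  Δ           0.0113   0.007534     0.0113  -0.003767
  eq          0.6571     0.3379     0.4652      1.836
  solve Keq expr → x = -0.003767; check Q = 563
Then change container volume by factor 2 (V_new/V_old).
Step 3:
                   B          L          X          G
  init        0.3285     0.1689     0.2326     0.9179
  Δ            0.219      0.146      0.219   -0.07301
  eq          0.5476      0.315     0.4516     0.8449
  solve Keq expr → x = -0.07301; check Q = 563

Direction: reverse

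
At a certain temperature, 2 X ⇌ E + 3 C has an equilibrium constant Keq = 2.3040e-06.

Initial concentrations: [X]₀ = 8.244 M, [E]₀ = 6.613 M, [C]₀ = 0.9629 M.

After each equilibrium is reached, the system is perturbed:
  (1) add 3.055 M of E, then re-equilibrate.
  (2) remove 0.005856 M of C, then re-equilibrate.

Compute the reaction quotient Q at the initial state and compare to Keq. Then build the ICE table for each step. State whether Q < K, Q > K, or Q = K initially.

Q₀ = 0.08687; Q > K (proceeds reverse)

Q₀ = 0.08687 vs Keq = 2.3040e-06 ⇒ Q>K, reverse
Step 1:
                    X           E           C
  I             8.244       6.613      0.9629
  C            0.6215     -0.3108     -0.9323
  E             8.866       6.302     0.03063
  solve Keq expr → x = -0.3108; check Q = 2.3040e-06
Then add 3.055 M of E.
Step 2:
                    X           E           C
  I             8.866       9.357     0.03063
  C          0.002516   -0.001258   -0.003775
  E             8.868       9.356     0.02685
  solve Keq expr → x = -0.001258; check Q = 2.3040e-06
Then remove 0.005856 M of C.
Step 3:
                    X           E           C
  I             8.868       9.356       0.021
  C         -0.003898    0.001949    0.005846
  E             8.864       9.358     0.02684
  solve Keq expr → x = 0.001949; check Q = 2.3040e-06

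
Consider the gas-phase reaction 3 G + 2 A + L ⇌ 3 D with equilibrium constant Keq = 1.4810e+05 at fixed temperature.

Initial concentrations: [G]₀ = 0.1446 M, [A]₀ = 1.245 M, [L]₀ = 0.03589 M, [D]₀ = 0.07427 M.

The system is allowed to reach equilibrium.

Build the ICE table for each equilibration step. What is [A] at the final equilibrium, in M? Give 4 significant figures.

[A]_eq = 1.174 M

Q₀ = 2.436 vs Keq = 1.4810e+05 ⇒ Q<K, forward
Step 1:
                   G          A          L          D
  Initial     0.1446      1.245    0.03589    0.07427
  Change     -0.1062   -0.07077   -0.03538     0.1062
  Equil      0.03845      1.174 5.0603e-04     0.1804
  solve Keq expr → x = 0.03538; check Q = 1.4810e+05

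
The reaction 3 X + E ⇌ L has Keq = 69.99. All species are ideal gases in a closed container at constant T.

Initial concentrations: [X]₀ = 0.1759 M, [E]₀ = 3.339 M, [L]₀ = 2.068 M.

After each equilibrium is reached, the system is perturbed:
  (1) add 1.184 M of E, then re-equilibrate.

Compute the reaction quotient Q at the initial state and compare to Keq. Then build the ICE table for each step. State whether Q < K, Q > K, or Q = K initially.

Q₀ = 113.8; Q > K (proceeds reverse)

Q₀ = 113.8 vs Keq = 69.99 ⇒ Q>K, reverse
Step 1:
                   X          E          L
  Initial     0.1759      3.339      2.068
  Change     0.03039    0.01013   -0.01013
  Equil       0.2063      3.349      2.058
  solve Keq expr → x = -0.01013; check Q = 69.99
Then add 1.184 M of E.
Step 2:
                   X          E          L
  Initial     0.2063      4.533      2.058
  Change    -0.01951  -0.006505   0.006505
  Equil       0.1868      4.527      2.064
  solve Keq expr → x = 0.006505; check Q = 69.99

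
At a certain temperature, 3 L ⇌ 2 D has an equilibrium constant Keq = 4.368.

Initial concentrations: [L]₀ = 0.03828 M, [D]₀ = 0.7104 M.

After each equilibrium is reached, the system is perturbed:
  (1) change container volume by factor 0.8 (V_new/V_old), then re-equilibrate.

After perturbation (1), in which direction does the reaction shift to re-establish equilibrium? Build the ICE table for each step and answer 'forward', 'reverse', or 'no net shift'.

Q₀ = 8997 vs Keq = 4.368 ⇒ Q>K, reverse
Step 1:
                    L           D
  I           0.03828      0.7104
  C             0.339      -0.226
  E            0.3773      0.4844
  solve Keq expr → x = -0.113; check Q = 4.368
Then change container volume by factor 0.8 (V_new/V_old).
Step 2:
                    L           D
  I            0.4716      0.6055
  C          -0.02561     0.01708
  E             0.446      0.6226
  solve Keq expr → x = 0.008538; check Q = 4.368

Direction: forward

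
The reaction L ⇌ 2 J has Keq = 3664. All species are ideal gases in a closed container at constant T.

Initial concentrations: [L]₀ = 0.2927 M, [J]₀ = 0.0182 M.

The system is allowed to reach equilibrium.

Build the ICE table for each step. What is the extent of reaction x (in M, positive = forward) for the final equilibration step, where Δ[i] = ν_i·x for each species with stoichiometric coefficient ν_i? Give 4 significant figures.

x = 0.2926 M

Q₀ = 0.001132 vs Keq = 3664 ⇒ Q<K, forward
Step 1:
                    L           J
  init         0.2927      0.0182
  Δ           -0.2926      0.5852
  eq       9.9370e-05      0.6034
  solve Keq expr → x = 0.2926; check Q = 3664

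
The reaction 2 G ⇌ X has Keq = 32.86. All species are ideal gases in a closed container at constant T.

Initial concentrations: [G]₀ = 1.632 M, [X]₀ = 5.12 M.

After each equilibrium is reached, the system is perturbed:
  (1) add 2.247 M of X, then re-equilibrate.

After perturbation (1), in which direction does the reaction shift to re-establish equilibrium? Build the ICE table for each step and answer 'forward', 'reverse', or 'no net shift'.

Q₀ = 1.922 vs Keq = 32.86 ⇒ Q<K, forward
Step 1:
                  G         X
  init        1.632      5.12
  Δ          -1.215    0.6073
  eq         0.4175     5.727
  solve Keq expr → x = 0.6073; check Q = 32.86
Then add 2.247 M of X.
Step 2:
                  G         X
  init       0.4175     7.974
  Δ         0.07399    -0.037
  eq         0.4915     7.937
  solve Keq expr → x = -0.037; check Q = 32.86

Direction: reverse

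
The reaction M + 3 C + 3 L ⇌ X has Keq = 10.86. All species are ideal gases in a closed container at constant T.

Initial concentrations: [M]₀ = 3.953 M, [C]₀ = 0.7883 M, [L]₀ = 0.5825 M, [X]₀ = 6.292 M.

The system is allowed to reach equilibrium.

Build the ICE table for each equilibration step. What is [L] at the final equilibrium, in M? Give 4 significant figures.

Q₀ = 16.44 vs Keq = 10.86 ⇒ Q>K, reverse
Step 1:
                    M           C           L           X
  I             3.953      0.7883      0.5825       6.292
  C           0.01573     0.04719     0.04719    -0.01573
  E             3.969      0.8355      0.6297       6.276
  solve Keq expr → x = -0.01573; check Q = 10.86

[L]_eq = 0.6297 M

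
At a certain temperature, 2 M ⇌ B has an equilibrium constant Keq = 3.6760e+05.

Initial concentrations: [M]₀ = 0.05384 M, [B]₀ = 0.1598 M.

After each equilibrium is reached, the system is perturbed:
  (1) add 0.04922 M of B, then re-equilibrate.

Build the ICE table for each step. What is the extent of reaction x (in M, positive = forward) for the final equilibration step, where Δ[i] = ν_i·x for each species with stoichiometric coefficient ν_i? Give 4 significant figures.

Q₀ = 55.13 vs Keq = 3.6760e+05 ⇒ Q<K, forward
Step 1:
                  M         B
  Initial   0.05384    0.1598
  Change   -0.05313   0.02656
  Equil   7.1202e-04    0.1864
  solve Keq expr → x = 0.02656; check Q = 3.6760e+05
Then add 0.04922 M of B.
Step 2:
                  M         B
  Initial 7.1202e-04    0.2356
  Change  8.8447e-05 -4.4223e-05
  Equil   8.0047e-04    0.2355
  solve Keq expr → x = -4.4223e-05; check Q = 3.6760e+05

x = -4.4223e-05 M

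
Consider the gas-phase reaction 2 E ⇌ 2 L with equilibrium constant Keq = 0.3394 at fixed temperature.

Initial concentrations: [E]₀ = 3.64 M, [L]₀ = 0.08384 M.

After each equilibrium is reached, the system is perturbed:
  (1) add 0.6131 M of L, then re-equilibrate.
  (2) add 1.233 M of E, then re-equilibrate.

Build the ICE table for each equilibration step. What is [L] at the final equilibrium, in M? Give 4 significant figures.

Q₀ = 5.3052e-04 vs Keq = 0.3394 ⇒ Q<K, forward
Step 1:
                   E          L
  init          3.64    0.08384
  Δ           -1.287      1.287
  eq           2.353      1.371
  solve Keq expr → x = 0.6435; check Q = 0.3394
Then add 0.6131 M of L.
Step 2:
                   E          L
  init         2.353      1.984
  Δ           0.3874    -0.3874
  eq            2.74      1.597
  solve Keq expr → x = -0.1937; check Q = 0.3394
Then add 1.233 M of E.
Step 3:
                   E          L
  init         3.973      1.597
  Δ          -0.4539     0.4539
  eq            3.52       2.05
  solve Keq expr → x = 0.2269; check Q = 0.3394

[L]_eq = 2.05 M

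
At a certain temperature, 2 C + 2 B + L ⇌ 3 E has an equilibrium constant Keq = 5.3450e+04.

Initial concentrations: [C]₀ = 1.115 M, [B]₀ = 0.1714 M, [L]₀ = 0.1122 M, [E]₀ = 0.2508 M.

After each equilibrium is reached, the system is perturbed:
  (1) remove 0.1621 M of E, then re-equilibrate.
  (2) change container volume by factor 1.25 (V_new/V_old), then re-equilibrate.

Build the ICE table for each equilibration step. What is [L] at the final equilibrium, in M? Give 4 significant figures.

[L]_eq = 0.02377 M

Q₀ = 3.85 vs Keq = 5.3450e+04 ⇒ Q<K, forward
Step 1:
                  C         B         L         E
  init        1.115    0.1714    0.1122    0.2508
  Δ         -0.1624   -0.1624  -0.08122    0.2436
  eq         0.9526  0.008969   0.03098    0.4944
  solve Keq expr → x = 0.08122; check Q = 5.3450e+04
Then remove 0.1621 M of E.
Step 2:
                  C         B         L         E
  init       0.9526  0.008969   0.03098    0.3323
  Δ       -0.003721 -0.003721 -0.001861  0.005582
  eq         0.9488  0.005247   0.02912    0.3379
  solve Keq expr → x = 0.001861; check Q = 5.3450e+04
Then change container volume by factor 1.25 (V_new/V_old).
Step 3:
                  C         B         L         E
  init       0.7591  0.004198    0.0233    0.2703
  Δ       9.4940e-04 9.4940e-04 4.7470e-04 -0.001424
  eq           0.76  0.005147   0.02377    0.2689
  solve Keq expr → x = -4.7470e-04; check Q = 5.3450e+04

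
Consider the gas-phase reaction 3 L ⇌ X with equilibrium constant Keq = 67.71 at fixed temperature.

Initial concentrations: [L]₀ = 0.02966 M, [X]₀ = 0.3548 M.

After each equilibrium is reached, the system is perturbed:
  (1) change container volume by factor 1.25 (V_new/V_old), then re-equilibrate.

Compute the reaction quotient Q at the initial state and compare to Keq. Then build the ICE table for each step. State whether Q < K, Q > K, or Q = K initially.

Q₀ = 1.3598e+04; Q > K (proceeds reverse)

Q₀ = 1.3598e+04 vs Keq = 67.71 ⇒ Q>K, reverse
Step 1:
                    L           X
  I           0.02966      0.3548
  C            0.1363    -0.04543
  E            0.1659      0.3094
  solve Keq expr → x = -0.04543; check Q = 67.71
Then change container volume by factor 1.25 (V_new/V_old).
Step 2:
                    L           X
  I            0.1327      0.2475
  C            0.0199   -0.006635
  E            0.1527      0.2409
  solve Keq expr → x = -0.006635; check Q = 67.71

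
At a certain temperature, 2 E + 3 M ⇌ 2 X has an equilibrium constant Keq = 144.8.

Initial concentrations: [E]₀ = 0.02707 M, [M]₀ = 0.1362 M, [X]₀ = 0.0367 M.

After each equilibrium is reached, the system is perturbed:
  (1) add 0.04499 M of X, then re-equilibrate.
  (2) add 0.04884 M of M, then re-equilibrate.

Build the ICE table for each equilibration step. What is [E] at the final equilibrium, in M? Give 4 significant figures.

Q₀ = 727.5 vs Keq = 144.8 ⇒ Q>K, reverse
Step 1:
                  E         M         X
  I         0.02707    0.1362    0.0367
  C         0.01023   0.01534  -0.01023
  E          0.0373    0.1515   0.02647
  solve Keq expr → x = -0.005113; check Q = 144.8
Then add 0.04499 M of X.
Step 2:
                  E         M         X
  I          0.0373    0.1515   0.07146
  C         0.01928   0.02892  -0.01928
  E         0.05657    0.1805   0.05219
  solve Keq expr → x = -0.009639; check Q = 144.8
Then add 0.04884 M of M.
Step 3:
                  E         M         X
  I         0.05657    0.2293   0.05219
  C       -0.007654  -0.01148  0.007654
  E         0.04892    0.2178   0.05984
  solve Keq expr → x = 0.003827; check Q = 144.8

[E]_eq = 0.04892 M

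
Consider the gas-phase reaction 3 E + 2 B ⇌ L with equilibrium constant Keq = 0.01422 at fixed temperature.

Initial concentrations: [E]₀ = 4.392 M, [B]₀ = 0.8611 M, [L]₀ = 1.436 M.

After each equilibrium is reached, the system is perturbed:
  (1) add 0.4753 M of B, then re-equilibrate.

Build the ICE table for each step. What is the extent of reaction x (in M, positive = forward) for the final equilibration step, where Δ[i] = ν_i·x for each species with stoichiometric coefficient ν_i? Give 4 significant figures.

Q₀ = 0.02286 vs Keq = 0.01422 ⇒ Q>K, reverse
Step 1:
                  E         B         L
  I           4.392    0.8611     1.436
  C          0.2025     0.135  -0.06751
  E           4.595    0.9961     1.368
  solve Keq expr → x = -0.06751; check Q = 0.01422
Then add 0.4753 M of B.
Step 2:
                  E         B         L
  I           4.595     1.471     1.368
  C         -0.4069   -0.2713    0.1356
  E           4.188       1.2     1.504
  solve Keq expr → x = 0.1356; check Q = 0.01422

x = 0.1356 M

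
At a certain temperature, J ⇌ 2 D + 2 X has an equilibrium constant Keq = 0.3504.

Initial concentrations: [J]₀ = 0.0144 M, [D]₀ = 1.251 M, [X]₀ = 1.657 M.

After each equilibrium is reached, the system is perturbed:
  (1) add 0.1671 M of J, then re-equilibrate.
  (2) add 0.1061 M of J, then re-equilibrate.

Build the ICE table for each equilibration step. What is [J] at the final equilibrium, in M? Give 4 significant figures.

[J]_eq = 0.6541 M

Q₀ = 298.4 vs Keq = 0.3504 ⇒ Q>K, reverse
Step 1:
                   J          D          X
  I           0.0144      1.251      1.657
  C           0.4018    -0.8036    -0.8036
  E           0.4162     0.4474     0.8534
  solve Keq expr → x = -0.4018; check Q = 0.3504
Then add 0.1671 M of J.
Step 2:
                   J          D          X
  I           0.5833     0.4474     0.8534
  C         -0.02276    0.04553    0.04553
  E           0.5605      0.493      0.899
  solve Keq expr → x = 0.02276; check Q = 0.3504
Then add 0.1061 M of J.
Step 3:
                   J          D          X
  I           0.6666      0.493      0.899
  C         -0.01255    0.02509    0.02509
  E           0.6541     0.5181     0.9241
  solve Keq expr → x = 0.01255; check Q = 0.3504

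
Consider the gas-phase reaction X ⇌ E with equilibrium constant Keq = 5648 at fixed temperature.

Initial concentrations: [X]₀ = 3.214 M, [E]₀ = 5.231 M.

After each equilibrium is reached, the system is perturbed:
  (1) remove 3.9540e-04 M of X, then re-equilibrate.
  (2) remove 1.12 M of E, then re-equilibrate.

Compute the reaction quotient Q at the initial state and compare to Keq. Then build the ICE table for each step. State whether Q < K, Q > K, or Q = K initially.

Q₀ = 1.628; Q < K (proceeds forward)

Q₀ = 1.628 vs Keq = 5648 ⇒ Q<K, forward
Step 1:
                    X           E
  init          3.214       5.231
  Δ            -3.213       3.213
  eq         0.001495       8.444
  solve Keq expr → x = 3.213; check Q = 5648
Then remove 3.9540e-04 M of X.
Step 2:
                    X           E
  init         0.0011       8.444
  Δ        3.9533e-04 -3.9533e-04
  eq         0.001495       8.443
  solve Keq expr → x = -3.9533e-04; check Q = 5648
Then remove 1.12 M of E.
Step 3:
                    X           E
  init       0.001495       7.323
  Δ       -1.9827e-04  1.9827e-04
  eq         0.001297       7.323
  solve Keq expr → x = 1.9827e-04; check Q = 5648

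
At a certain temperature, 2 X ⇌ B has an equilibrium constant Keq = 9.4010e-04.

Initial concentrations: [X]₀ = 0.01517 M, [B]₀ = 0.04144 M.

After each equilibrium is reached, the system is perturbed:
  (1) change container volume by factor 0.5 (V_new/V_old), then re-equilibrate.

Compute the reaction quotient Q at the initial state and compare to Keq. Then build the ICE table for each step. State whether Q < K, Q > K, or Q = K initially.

Q₀ = 180.1; Q > K (proceeds reverse)

Q₀ = 180.1 vs Keq = 9.4010e-04 ⇒ Q>K, reverse
Step 1:
                  X         B
  Initial   0.01517   0.04144
  Change    0.08286  -0.04143
  Equil     0.09803 9.0346e-06
  solve Keq expr → x = -0.04143; check Q = 9.4010e-04
Then change container volume by factor 0.5 (V_new/V_old).
Step 2:
                  X         B
  Initial    0.1961 1.8069e-05
  Change  -3.6112e-05 1.8056e-05
  Equil       0.196 3.6125e-05
  solve Keq expr → x = 1.8056e-05; check Q = 9.4010e-04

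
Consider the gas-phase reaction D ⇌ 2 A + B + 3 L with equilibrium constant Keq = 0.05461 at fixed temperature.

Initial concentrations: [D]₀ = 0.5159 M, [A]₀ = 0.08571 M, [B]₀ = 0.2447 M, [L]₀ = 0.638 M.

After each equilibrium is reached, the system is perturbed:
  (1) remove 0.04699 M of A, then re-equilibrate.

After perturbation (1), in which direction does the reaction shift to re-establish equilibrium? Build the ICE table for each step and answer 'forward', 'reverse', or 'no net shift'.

Q₀ = 9.0489e-04 vs Keq = 0.05461 ⇒ Q<K, forward
Step 1:
                    D           A           B           L
  I            0.5159     0.08571      0.2447       0.638
  C          -0.09923      0.1985     0.09923      0.2977
  E            0.4167      0.2842      0.3439      0.9357
  solve Keq expr → x = 0.09923; check Q = 0.05461
Then remove 0.04699 M of A.
Step 2:
                    D           A           B           L
  I            0.4167      0.2372      0.3439      0.9357
  C          -0.01173     0.02346     0.01173     0.03519
  E            0.4049      0.2606      0.3557      0.9709
  solve Keq expr → x = 0.01173; check Q = 0.05461

Direction: forward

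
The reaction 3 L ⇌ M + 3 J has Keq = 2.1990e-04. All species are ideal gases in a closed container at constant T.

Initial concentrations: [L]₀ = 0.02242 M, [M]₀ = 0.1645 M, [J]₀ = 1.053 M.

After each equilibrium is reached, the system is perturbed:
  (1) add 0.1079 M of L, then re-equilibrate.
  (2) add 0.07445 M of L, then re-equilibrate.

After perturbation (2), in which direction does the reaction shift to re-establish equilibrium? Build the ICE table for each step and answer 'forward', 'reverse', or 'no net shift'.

Q₀ = 1.7043e+04 vs Keq = 2.1990e-04 ⇒ Q>K, reverse
Step 1:
                  L         M         J
  I         0.02242    0.1645     1.053
  C           0.493   -0.1643    -0.493
  E          0.5154 1.7143e-04      0.56
  solve Keq expr → x = -0.1643; check Q = 2.1990e-04
Then add 0.1079 M of L.
Step 2:
                  L         M         J
  I          0.6233 1.7143e-04      0.56
  C       -3.9171e-04 1.3057e-04 3.9171e-04
  E          0.6229 3.0200e-04    0.5604
  solve Keq expr → x = 1.3057e-04; check Q = 2.1990e-04
Then add 0.07445 M of L.
Step 3:
                  L         M         J
  I          0.6974 3.0200e-04    0.5604
  C       -3.6080e-04 1.2027e-04 3.6080e-04
  E           0.697 4.2226e-04    0.5608
  solve Keq expr → x = 1.2027e-04; check Q = 2.1990e-04

Direction: forward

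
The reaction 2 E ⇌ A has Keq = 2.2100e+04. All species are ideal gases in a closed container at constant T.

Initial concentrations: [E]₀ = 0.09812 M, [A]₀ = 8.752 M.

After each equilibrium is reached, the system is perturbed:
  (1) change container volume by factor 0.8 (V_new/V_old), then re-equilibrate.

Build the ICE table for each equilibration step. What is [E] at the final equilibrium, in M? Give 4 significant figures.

[E]_eq = 0.0223 M

Q₀ = 909.1 vs Keq = 2.2100e+04 ⇒ Q<K, forward
Step 1:
                   E          A
  I          0.09812      8.752
  C         -0.07818    0.03909
  E          0.01994      8.791
  solve Keq expr → x = 0.03909; check Q = 2.2100e+04
Then change container volume by factor 0.8 (V_new/V_old).
Step 2:
                   E          A
  I          0.02493      10.99
  C        -0.002631   0.001315
  E           0.0223      10.99
  solve Keq expr → x = 0.001315; check Q = 2.2100e+04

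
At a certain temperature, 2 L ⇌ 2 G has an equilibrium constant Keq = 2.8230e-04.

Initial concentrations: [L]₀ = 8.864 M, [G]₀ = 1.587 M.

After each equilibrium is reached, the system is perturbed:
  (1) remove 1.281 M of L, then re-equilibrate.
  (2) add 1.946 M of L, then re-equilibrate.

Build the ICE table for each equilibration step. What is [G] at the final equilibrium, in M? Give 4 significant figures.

Q₀ = 0.03205 vs Keq = 2.8230e-04 ⇒ Q>K, reverse
Step 1:
                   L          G
  init         8.864      1.587
  Δ            1.414     -1.414
  eq           10.28     0.1727
  solve Keq expr → x = -0.7072; check Q = 2.8230e-04
Then remove 1.281 M of L.
Step 2:
                   L          G
  init         8.997     0.1727
  Δ          0.02117   -0.02117
  eq           9.018     0.1515
  solve Keq expr → x = -0.01058; check Q = 2.8230e-04
Then add 1.946 M of L.
Step 3:
                   L          G
  init         10.96     0.1515
  Δ         -0.03216    0.03216
  eq           10.93     0.1837
  solve Keq expr → x = 0.01608; check Q = 2.8230e-04

[G]_eq = 0.1837 M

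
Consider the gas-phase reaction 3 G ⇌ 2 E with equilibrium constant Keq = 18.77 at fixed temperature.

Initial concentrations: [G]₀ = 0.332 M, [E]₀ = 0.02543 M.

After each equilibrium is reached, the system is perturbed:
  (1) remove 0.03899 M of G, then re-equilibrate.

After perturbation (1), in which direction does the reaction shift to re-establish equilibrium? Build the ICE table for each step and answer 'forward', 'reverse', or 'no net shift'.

Q₀ = 0.01767 vs Keq = 18.77 ⇒ Q<K, forward
Step 1:
                  G         E
  Initial     0.332   0.02543
  Change    -0.2166    0.1444
  Equil      0.1154    0.1698
  solve Keq expr → x = 0.0722; check Q = 18.77
Then remove 0.03899 M of G.
Step 2:
                  G         E
  Initial   0.07641    0.1698
  Change     0.0298  -0.01987
  Equil      0.1062      0.15
  solve Keq expr → x = -0.009935; check Q = 18.77

Direction: reverse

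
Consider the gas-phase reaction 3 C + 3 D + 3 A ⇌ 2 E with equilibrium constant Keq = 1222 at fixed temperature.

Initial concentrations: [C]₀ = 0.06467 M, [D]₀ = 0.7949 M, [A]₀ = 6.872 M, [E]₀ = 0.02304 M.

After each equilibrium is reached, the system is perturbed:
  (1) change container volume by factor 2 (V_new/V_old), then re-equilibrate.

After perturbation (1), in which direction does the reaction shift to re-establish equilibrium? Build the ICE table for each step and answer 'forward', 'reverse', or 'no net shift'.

Direction: reverse

Q₀ = 0.01204 vs Keq = 1222 ⇒ Q<K, forward
Step 1:
                   C          D          A          E
  init       0.06467     0.7949      6.872    0.02304
  Δ         -0.06167   -0.06167   -0.06167    0.04111
  eq        0.003002     0.7332       6.81    0.06415
  solve Keq expr → x = 0.02056; check Q = 1222
Then change container volume by factor 2 (V_new/V_old).
Step 2:
                   C          D          A          E
  init      0.001501     0.3666      3.405    0.03208
  Δ         0.005377   0.005377   0.005377  -0.003584
  eq        0.006877      0.372      3.411    0.02849
  solve Keq expr → x = -0.001792; check Q = 1222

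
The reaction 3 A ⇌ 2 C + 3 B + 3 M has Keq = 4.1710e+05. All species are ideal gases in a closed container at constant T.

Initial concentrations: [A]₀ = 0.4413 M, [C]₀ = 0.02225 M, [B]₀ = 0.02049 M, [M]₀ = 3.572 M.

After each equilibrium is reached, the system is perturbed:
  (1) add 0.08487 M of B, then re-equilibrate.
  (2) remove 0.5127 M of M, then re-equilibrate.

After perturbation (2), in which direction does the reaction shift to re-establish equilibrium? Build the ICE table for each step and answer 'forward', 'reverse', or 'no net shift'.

Q₀ = 2.2585e-06 vs Keq = 4.1710e+05 ⇒ Q<K, forward
Step 1:
                    A           C           B           M
  I            0.4413     0.02225     0.02049       3.572
  C           -0.4303      0.2868      0.4303      0.4303
  E           0.01104      0.3091      0.4508       4.002
  solve Keq expr → x = 0.1434; check Q = 4.1710e+05
Then add 0.08487 M of B.
Step 2:
                    A           C           B           M
  I           0.01104      0.3091      0.5356       4.002
  C          0.001986   -0.001324   -0.001986   -0.001986
  E           0.01302      0.3078      0.5336           4
  solve Keq expr → x = -6.6195e-04; check Q = 4.1710e+05
Then remove 0.5127 M of M.
Step 3:
                    A           C           B           M
  I           0.01302      0.3078      0.5336       3.488
  C         -0.001603    0.001069    0.001603    0.001603
  E           0.01142      0.3088      0.5352       3.489
  solve Keq expr → x = 5.3449e-04; check Q = 4.1710e+05

Direction: forward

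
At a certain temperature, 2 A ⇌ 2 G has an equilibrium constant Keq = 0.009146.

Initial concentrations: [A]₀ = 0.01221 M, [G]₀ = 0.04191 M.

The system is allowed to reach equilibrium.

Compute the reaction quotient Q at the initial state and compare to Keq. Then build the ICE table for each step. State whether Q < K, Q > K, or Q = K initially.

Q₀ = 11.78 vs Keq = 0.009146 ⇒ Q>K, reverse
Step 1:
                    A           G
  Initial     0.01221     0.04191
  Change      0.03719    -0.03719
  Equil        0.0494    0.004724
  solve Keq expr → x = -0.01859; check Q = 0.009146

Q₀ = 11.78; Q > K (proceeds reverse)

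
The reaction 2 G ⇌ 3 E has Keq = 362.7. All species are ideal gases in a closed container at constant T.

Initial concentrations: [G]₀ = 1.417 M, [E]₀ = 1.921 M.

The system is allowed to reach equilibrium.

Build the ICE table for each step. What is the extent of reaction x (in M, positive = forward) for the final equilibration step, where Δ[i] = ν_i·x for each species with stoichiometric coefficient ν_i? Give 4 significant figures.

Q₀ = 3.531 vs Keq = 362.7 ⇒ Q<K, forward
Step 1:
                   G          E
  Initial      1.417      1.921
  Change      -1.069      1.604
  Equil       0.3475      3.525
  solve Keq expr → x = 0.5347; check Q = 362.7

x = 0.5347 M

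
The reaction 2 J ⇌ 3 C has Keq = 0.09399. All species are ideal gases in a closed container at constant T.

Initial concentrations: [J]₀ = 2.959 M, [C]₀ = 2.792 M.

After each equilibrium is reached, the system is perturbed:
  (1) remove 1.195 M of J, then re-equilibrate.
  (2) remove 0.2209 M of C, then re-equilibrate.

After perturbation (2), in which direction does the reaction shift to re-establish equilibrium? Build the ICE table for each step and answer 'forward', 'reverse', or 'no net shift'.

Direction: forward

Q₀ = 2.486 vs Keq = 0.09399 ⇒ Q>K, reverse
Step 1:
                    J           C
  I             2.959       2.792
  C             1.091      -1.637
  E              4.05       1.155
  solve Keq expr → x = -0.5456; check Q = 0.09399
Then remove 1.195 M of J.
Step 2:
                    J           C
  I             2.855       1.155
  C            0.1403     -0.2105
  E             2.995      0.9448
  solve Keq expr → x = -0.07015; check Q = 0.09399
Then remove 0.2209 M of C.
Step 3:
                    J           C
  I             2.995      0.7239
  C            -0.129      0.1936
  E             2.866      0.9175
  solve Keq expr → x = 0.06452; check Q = 0.09399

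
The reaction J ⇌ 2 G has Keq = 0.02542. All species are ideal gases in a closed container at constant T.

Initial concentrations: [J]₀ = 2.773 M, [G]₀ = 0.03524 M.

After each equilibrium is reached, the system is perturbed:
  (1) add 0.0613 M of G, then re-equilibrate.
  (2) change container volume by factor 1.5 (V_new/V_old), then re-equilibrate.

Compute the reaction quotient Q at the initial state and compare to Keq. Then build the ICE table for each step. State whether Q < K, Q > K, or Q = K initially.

Q₀ = 4.4784e-04; Q < K (proceeds forward)

Q₀ = 4.4784e-04 vs Keq = 0.02542 ⇒ Q<K, forward
Step 1:
                   J          G
  init         2.773    0.03524
  Δ          -0.1124     0.2248
  eq           2.661     0.2601
  solve Keq expr → x = 0.1124; check Q = 0.02542
Then add 0.0613 M of G.
Step 2:
                   J          G
  init         2.661     0.3214
  Δ          0.02992   -0.05984
  eq           2.691     0.2615
  solve Keq expr → x = -0.02992; check Q = 0.02542
Then change container volume by factor 1.5 (V_new/V_old).
Step 3:
                   J          G
  init         1.794     0.1743
  Δ         -0.01902    0.03805
  eq           1.775     0.2124
  solve Keq expr → x = 0.01902; check Q = 0.02542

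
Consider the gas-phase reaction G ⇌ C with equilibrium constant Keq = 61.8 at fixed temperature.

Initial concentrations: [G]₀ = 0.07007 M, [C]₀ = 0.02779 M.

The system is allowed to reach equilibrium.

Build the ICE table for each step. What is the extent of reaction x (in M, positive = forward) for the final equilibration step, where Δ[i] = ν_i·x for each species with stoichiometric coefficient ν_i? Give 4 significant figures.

x = 0.06851 M

Q₀ = 0.3966 vs Keq = 61.8 ⇒ Q<K, forward
Step 1:
                   G          C
  init       0.07007    0.02779
  Δ         -0.06851    0.06851
  eq        0.001558     0.0963
  solve Keq expr → x = 0.06851; check Q = 61.8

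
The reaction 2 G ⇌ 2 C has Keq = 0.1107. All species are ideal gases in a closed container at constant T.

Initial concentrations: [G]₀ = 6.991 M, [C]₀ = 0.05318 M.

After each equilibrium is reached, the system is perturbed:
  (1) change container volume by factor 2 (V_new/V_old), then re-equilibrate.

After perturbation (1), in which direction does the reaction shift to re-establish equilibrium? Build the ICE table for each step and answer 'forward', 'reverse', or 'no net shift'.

Direction: no net shift

Q₀ = 5.7865e-05 vs Keq = 0.1107 ⇒ Q<K, forward
Step 1:
                    G           C
  I             6.991     0.05318
  C            -1.705       1.705
  E             5.286       1.759
  solve Keq expr → x = 0.8527; check Q = 0.1107
Then change container volume by factor 2 (V_new/V_old).
Step 2:
                    G           C
  I             2.643      0.8793
  C                 0           0
  E             2.643      0.8793
  solve Keq expr → x = 0; check Q = 0.1107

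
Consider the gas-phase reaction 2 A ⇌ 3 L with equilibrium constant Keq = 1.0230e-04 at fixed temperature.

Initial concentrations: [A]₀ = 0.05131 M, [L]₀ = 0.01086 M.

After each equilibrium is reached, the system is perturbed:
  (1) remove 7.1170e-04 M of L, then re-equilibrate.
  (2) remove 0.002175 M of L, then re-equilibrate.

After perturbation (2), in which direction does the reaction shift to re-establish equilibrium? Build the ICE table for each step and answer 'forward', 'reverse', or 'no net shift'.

Direction: forward

Q₀ = 4.8650e-04 vs Keq = 1.0230e-04 ⇒ Q>K, reverse
Step 1:
                    A           L
  I           0.05131     0.01086
  C          0.002781   -0.004171
  E           0.05409    0.006689
  solve Keq expr → x = -0.00139; check Q = 1.0230e-04
Then remove 7.1170e-04 M of L.
Step 2:
                    A           L
  I           0.05409    0.005977
  C       -4.4971e-04  6.7457e-04
  E           0.05364    0.006652
  solve Keq expr → x = 2.2486e-04; check Q = 1.0230e-04
Then remove 0.002175 M of L.
Step 3:
                    A           L
  I           0.05364    0.004477
  C         -0.001374    0.002061
  E           0.05227    0.006538
  solve Keq expr → x = 6.8697e-04; check Q = 1.0230e-04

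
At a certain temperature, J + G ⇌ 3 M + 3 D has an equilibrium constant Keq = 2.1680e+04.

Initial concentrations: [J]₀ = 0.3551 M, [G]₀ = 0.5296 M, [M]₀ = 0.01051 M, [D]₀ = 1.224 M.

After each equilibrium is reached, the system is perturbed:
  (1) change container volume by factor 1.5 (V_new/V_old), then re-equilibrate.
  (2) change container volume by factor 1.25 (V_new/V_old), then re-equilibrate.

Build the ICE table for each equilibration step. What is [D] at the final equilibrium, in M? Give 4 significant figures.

[D]_eq = 1.22 M

Q₀ = 1.1320e-05 vs Keq = 2.1680e+04 ⇒ Q<K, forward
Step 1:
                   J          G          M          D
  I           0.3551     0.5296    0.01051      1.224
  C          -0.3514    -0.3514      1.054      1.054
  E         0.003694     0.1782      1.065      2.278
  solve Keq expr → x = 0.3514; check Q = 2.1680e+04
Then change container volume by factor 1.5 (V_new/V_old).
Step 2:
                   J          G          M          D
  I         0.002463     0.1188     0.7098      1.519
  C         -0.00195   -0.00195    0.00585    0.00585
  E       5.1284e-04     0.1168     0.7157      1.525
  solve Keq expr → x = 0.00195; check Q = 2.1680e+04
Then change container volume by factor 1.25 (V_new/V_old).
Step 3:
                   J          G          M          D
  I       4.1027e-04    0.09348     0.5725       1.22
  C       -2.4085e-04 -2.4085e-04 7.2255e-04 7.2255e-04
  E       1.6942e-04    0.09324     0.5733       1.22
  solve Keq expr → x = 2.4085e-04; check Q = 2.1680e+04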